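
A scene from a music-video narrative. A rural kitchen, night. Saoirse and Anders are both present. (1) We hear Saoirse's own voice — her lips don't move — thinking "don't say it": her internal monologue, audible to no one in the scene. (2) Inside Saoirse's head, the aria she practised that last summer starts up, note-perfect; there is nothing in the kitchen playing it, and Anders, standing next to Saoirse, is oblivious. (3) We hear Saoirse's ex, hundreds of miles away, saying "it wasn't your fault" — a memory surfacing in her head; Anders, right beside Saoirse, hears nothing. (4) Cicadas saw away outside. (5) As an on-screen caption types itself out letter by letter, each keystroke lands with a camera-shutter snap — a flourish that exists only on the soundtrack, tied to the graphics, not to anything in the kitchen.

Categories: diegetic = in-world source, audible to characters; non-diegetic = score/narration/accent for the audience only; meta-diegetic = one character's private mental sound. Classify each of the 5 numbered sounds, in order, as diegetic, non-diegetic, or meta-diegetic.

Sound (1): internal monologue — inside Saoirse's mind, not spoken into the scene, so meta-diegetic.
(2) it lives in Saoirse's subjectivity, not in the kitchen → meta-diegetic.
(3) a remembered line, private to Saoirse — not present in the room, not audible to Anders → meta-diegetic.
Sound (4): it's the actual ambient sound of the location, so diegetic.
(5) sound married to a title/caption — outside the diegesis by definition → non-diegetic.

meta-diegetic, meta-diegetic, meta-diegetic, diegetic, non-diegetic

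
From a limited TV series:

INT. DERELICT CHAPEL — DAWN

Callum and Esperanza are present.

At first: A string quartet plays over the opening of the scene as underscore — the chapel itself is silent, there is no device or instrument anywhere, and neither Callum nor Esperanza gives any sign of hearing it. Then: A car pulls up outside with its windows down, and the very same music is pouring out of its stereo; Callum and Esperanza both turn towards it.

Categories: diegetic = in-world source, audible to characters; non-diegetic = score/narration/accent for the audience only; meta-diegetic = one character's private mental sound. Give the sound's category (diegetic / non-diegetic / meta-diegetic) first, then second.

non-diegetic, diegetic

First: no in-world source exists and no character can hear it — underscore → non-diegetic.
Second: the car stereo is now a real source in the story world and the characters hear it → diegetic.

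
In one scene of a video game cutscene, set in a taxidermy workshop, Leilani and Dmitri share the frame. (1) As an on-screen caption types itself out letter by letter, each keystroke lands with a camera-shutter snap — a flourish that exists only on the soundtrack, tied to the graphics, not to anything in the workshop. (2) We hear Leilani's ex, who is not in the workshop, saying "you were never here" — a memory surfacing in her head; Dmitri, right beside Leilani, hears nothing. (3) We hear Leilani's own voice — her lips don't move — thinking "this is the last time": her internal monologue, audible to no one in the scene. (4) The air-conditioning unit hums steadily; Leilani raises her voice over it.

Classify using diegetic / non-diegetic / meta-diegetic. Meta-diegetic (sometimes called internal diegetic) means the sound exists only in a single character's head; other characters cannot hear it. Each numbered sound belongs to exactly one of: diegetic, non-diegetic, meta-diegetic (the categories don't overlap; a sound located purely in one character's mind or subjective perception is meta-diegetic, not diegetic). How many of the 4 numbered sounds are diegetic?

(1) is non-diegetic: it accompanies on-screen graphics, not anything inside the story world.
(2) is meta-diegetic: the voice is a memory playing only inside Leilani's mind; Dmitri can't hear it.
Sound (3): Leilani's thought-voice: a private mental sound no other character can hear, so meta-diegetic.
(4) the air-conditioning unit is part of the location's real environment → diegetic.
Diegetic: (4) — that's 1.

1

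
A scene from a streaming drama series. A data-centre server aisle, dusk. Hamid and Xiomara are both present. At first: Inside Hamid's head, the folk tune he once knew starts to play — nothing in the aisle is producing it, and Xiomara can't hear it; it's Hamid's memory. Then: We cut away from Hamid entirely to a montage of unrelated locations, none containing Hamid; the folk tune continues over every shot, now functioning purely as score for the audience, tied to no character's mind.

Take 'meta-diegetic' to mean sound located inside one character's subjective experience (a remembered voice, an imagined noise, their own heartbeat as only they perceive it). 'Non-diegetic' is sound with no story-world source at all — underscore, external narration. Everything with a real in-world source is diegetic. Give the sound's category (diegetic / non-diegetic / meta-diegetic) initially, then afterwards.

Initially: the music lives inside Hamid's mind alone; Xiomara can't hear it → meta-diegetic.
Afterwards: once it plays over shots Hamid isn't in, detached from any character's subjectivity, it's conventional underscore → non-diegetic.

meta-diegetic, non-diegetic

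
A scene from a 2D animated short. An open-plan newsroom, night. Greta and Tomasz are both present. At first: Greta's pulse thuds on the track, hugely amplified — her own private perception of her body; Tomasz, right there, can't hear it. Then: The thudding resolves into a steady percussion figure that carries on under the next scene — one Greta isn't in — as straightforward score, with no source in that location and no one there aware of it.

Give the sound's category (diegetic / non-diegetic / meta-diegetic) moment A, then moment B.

Moment A: it's Greta's subjective body sound, inaudible to Tomasz → meta-diegetic.
Moment B: detached from Greta and playing as sourceless score over a scene she isn't in — for the audience only → non-diegetic.

meta-diegetic, non-diegetic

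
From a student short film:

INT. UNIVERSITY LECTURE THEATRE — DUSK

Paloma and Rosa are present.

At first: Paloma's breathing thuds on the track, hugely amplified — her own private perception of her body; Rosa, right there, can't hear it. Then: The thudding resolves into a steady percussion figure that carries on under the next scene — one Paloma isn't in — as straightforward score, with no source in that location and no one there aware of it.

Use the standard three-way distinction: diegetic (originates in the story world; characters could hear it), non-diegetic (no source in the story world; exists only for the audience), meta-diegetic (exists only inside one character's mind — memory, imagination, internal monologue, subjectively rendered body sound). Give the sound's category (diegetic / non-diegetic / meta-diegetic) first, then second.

meta-diegetic, non-diegetic

First: it's Paloma's subjective body sound, inaudible to Rosa → meta-diegetic.
Second: detached from Paloma and playing as sourceless score over a scene she isn't in — for the audience only → non-diegetic.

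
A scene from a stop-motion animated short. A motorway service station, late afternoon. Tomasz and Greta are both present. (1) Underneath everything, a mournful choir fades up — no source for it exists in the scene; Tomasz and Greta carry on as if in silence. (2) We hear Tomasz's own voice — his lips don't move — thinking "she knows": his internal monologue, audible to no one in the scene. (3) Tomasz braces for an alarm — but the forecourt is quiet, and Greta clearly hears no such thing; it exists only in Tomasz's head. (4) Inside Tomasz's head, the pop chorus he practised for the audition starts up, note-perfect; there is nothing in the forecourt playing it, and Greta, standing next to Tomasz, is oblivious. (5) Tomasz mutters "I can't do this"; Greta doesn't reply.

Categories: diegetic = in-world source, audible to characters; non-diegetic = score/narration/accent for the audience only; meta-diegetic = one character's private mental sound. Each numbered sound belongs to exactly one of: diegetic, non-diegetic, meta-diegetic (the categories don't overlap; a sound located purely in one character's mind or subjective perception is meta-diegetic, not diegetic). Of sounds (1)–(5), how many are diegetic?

1

Sound (1): it has no source in the story world and no character can hear it — it's underscore, so non-diegetic.
Sound (2): Tomasz's thought-voice: a private mental sound no other character can hear, so meta-diegetic.
(3) is meta-diegetic: Tomasz alone 'hears' it — an imagined sound, not present in the space.
(4) remembered music, private to Tomasz — Greta is oblivious because it isn't in the room → meta-diegetic.
Sound (5): spoken by a character present in the story world, so diegetic.
Diegetic: (5) — that's 1.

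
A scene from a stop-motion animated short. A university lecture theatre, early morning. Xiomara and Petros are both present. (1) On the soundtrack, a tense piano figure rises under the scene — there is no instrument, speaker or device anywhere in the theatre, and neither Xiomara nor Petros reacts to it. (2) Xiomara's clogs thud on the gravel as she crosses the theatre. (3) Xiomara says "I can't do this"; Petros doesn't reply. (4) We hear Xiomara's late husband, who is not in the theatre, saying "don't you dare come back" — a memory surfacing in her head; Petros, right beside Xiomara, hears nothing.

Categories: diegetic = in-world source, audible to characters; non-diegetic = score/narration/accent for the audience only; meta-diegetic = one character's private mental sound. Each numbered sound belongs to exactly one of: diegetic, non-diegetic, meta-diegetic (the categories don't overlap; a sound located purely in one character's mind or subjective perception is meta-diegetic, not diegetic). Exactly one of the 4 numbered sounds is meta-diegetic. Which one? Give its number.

4

(1) score with no on-screen or off-screen source; it exists for the audience alone → non-diegetic.
(2) is diegetic: it's the physical sound of Xiomara moving in the space.
(3) Xiomara is a character speaking aloud in the scene → diegetic.
Sound (4): it's Xiomara's recollection rendered as sound; the other character can't hear it, so meta-diegetic.
Only (4) is meta-diegetic.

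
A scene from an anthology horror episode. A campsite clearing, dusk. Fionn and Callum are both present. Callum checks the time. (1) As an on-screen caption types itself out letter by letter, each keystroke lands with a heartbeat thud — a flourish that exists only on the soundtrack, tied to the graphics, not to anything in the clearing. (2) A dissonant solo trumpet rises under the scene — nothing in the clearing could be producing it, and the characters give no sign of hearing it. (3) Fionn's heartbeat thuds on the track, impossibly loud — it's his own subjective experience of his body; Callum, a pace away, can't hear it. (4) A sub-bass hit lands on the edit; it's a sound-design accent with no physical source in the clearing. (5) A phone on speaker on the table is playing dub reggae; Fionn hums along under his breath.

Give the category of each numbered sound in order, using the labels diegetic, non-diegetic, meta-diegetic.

Sound (1): the caption isn't part of the story world, so neither is the sound tied to it, so non-diegetic.
(2) it has no source in the story world and no character can hear it — it's underscore → non-diegetic.
(3) it's Fionn's internal bodily sensation rendered as sound; only Fionn 'hears' it → meta-diegetic.
(4) is non-diegetic: it's a sound-design accent with no in-world source; no one in the scene can hear it.
Sound (5): source music from a phone on speaker, which exists in the story world, so diegetic.

non-diegetic, non-diegetic, meta-diegetic, non-diegetic, diegetic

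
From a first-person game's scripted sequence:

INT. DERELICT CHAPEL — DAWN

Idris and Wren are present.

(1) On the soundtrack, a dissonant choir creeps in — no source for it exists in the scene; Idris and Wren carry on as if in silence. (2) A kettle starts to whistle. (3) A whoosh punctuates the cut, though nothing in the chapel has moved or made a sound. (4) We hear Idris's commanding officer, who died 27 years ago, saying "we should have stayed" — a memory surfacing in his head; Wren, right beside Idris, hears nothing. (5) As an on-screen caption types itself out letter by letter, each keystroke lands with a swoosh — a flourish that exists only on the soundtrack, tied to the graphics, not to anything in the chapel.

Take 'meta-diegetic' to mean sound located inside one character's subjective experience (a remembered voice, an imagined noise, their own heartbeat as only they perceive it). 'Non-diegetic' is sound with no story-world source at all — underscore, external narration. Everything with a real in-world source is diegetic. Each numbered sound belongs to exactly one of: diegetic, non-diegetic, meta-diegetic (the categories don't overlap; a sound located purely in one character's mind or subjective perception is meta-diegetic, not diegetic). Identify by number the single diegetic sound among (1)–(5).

(1) is non-diegetic: nothing in the chapel produces it and the characters don't hear it — pure soundtrack.
Sound (2): a kettle is a real object/event in the scene's world, so diegetic.
Sound (3): nothing in the scene produces it; it's an accent added for the audience, so non-diegetic.
Sound (4): it's Idris's recollection rendered as sound; the other character can't hear it, so meta-diegetic.
(5) is non-diegetic: it accompanies on-screen graphics, not anything inside the story world.
Only (2) is diegetic.

2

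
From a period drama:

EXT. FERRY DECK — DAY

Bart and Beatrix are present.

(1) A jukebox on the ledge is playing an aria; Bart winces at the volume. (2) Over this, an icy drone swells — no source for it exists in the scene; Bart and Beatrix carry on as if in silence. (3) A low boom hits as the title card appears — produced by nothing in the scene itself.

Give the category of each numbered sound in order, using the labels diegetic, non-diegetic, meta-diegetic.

diegetic, non-diegetic, non-diegetic

Sound (1): a jukebox is a physical source in the scene and Bart reacts to it, so diegetic.
(2) is non-diegetic: it has no source in the story world and no character can hear it — it's underscore.
Sound (3): nothing in the scene produces it; it's an accent added for the audience, so non-diegetic.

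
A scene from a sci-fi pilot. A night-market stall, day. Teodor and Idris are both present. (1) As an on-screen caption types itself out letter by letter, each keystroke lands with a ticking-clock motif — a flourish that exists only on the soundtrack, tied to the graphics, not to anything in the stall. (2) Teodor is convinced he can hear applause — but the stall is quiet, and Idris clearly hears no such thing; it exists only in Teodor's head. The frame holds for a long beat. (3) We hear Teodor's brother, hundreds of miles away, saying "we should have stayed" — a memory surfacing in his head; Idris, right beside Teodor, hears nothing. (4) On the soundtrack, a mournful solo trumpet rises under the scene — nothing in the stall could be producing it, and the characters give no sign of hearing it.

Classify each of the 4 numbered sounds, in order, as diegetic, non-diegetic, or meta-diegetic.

(1) it accompanies on-screen graphics, not anything inside the story world → non-diegetic.
Sound (2): Teodor alone 'hears' it — an imagined sound, not present in the space, so meta-diegetic.
(3) is meta-diegetic: a remembered line, private to Teodor — not present in the room, not audible to Idris.
Sound (4): nothing in the stall produces it and the characters don't hear it — pure soundtrack, so non-diegetic.

non-diegetic, meta-diegetic, meta-diegetic, non-diegetic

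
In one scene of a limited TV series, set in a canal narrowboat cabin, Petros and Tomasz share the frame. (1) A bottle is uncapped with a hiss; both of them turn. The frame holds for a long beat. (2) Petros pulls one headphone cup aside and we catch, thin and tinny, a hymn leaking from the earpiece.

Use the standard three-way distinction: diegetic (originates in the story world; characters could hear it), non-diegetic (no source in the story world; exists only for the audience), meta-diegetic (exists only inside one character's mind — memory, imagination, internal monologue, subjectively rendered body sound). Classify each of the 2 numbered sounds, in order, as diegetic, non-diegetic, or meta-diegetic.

diegetic, diegetic

Sound (1): an in-world source (a bottle); characters could hear it, so diegetic.
Sound (2): the earpiece is a real device on Petros's head — source music, so diegetic.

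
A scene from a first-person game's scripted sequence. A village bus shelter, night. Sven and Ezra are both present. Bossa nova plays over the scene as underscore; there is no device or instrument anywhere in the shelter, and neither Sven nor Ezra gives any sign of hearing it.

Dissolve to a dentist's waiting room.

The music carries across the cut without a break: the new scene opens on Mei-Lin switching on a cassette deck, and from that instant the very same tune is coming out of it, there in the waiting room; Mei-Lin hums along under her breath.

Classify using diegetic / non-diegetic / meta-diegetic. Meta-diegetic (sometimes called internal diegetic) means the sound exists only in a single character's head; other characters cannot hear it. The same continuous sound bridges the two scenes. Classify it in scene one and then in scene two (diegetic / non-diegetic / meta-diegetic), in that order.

Scene one: there's no in-world source anywhere and no character hears it — underscore for the audience only → non-diegetic.
Scene two: once Mei-Lin turns on a cassette deck, the music has a real source in the story world and Mei-Lin reacts to it → diegetic.

non-diegetic, diegetic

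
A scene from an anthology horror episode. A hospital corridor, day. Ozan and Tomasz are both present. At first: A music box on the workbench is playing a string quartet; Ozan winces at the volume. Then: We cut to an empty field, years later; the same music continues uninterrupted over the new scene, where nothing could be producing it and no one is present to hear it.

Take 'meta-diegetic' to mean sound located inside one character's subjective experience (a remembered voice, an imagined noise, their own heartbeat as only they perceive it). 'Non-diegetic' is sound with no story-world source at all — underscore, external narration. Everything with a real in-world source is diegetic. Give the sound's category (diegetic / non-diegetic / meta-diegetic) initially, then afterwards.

diegetic, non-diegetic

Initially: a music box is a real in-scene source and Ozan reacts to it → diegetic.
Afterwards: there is no longer any in-world source and no one can hear it — it has become underscore → non-diegetic.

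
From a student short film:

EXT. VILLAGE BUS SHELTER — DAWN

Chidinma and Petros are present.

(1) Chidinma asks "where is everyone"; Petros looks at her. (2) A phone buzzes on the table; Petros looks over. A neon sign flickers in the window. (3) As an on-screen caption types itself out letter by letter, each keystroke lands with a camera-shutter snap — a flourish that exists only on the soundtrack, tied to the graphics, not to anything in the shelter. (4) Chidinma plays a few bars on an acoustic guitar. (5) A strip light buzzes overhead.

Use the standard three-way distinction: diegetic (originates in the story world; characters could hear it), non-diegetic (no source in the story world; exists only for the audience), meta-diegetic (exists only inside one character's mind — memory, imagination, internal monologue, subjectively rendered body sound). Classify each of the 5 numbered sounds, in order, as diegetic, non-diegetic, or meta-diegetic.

(1) is diegetic: Chidinma is a character speaking aloud in the scene.
(2) is diegetic: the sound comes from a phone physically present in the location.
(3) it accompanies on-screen graphics, not anything inside the story world → non-diegetic.
Sound (4): the instrument and the performer are both in the scene, so diegetic.
(5) is diegetic: a strip light is part of the location's real environment.

diegetic, diegetic, non-diegetic, diegetic, diegetic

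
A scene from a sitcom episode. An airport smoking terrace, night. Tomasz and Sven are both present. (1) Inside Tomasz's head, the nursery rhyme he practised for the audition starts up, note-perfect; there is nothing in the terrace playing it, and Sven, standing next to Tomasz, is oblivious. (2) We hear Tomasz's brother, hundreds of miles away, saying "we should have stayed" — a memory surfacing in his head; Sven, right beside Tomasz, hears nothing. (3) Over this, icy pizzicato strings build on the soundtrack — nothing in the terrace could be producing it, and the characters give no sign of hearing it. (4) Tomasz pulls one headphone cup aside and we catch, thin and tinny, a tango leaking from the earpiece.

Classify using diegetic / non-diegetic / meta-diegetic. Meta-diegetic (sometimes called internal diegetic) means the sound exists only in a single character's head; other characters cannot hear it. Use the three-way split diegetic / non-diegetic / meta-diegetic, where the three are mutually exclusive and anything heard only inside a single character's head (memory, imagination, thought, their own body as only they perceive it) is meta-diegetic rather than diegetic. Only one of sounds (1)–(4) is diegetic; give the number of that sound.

4

(1) is meta-diegetic: remembered music, private to Tomasz — Sven is oblivious because it isn't in the room.
Sound (2): a remembered line, private to Tomasz — not present in the room, not audible to Sven, so meta-diegetic.
(3) is non-diegetic: score with no on-screen or off-screen source; it exists for the audience alone.
(4) it's leaking from a physical pair of headphones in the scene → diegetic.
Only (4) is diegetic.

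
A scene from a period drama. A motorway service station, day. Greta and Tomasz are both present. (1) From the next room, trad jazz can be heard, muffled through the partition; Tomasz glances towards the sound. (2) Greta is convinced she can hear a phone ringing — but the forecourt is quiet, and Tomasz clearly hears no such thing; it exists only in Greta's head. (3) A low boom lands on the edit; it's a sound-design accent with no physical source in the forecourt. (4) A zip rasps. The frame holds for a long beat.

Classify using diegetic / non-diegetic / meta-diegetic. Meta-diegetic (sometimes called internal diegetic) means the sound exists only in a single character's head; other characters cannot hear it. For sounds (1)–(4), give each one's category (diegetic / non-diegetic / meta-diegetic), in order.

diegetic, meta-diegetic, non-diegetic, diegetic

(1) off-screen diegetic: the source is out of frame but still in the story's space → diegetic.
Sound (2): the sound is imagined by Greta; nothing in the story world is producing it and Tomasz can't hear it, so meta-diegetic.
(3) an editorial stinger — it belongs to the cut, not the story world → non-diegetic.
(4) the sound comes from a zip physically present in the location → diegetic.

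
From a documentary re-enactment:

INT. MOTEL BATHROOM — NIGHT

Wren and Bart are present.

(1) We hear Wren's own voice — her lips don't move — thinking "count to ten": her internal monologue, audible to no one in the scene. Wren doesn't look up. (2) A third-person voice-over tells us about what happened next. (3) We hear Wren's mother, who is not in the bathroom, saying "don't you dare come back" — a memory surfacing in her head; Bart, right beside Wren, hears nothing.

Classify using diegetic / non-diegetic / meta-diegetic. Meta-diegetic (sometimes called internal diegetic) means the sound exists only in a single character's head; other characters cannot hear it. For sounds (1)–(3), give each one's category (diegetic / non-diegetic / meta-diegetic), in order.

Sound (1): it's Wren's unspoken thought, heard only by the audience via her subjectivity, so meta-diegetic.
Sound (2): external voice-over — not a character, not heard by anyone in the scene, so non-diegetic.
(3) is meta-diegetic: it's Wren's recollection rendered as sound; the other character can't hear it.

meta-diegetic, non-diegetic, meta-diegetic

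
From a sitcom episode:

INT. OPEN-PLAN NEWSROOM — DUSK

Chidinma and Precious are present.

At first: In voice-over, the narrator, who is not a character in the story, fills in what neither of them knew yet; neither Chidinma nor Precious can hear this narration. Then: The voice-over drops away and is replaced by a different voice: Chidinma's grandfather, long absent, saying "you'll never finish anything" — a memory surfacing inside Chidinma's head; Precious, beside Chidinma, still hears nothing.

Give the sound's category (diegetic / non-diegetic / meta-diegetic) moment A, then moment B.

non-diegetic, meta-diegetic

Moment A: the external narrator addresses only the audience — outside the story world → non-diegetic.
Moment B: the replacement voice is a memory inside Chidinma's mind specifically → meta-diegetic.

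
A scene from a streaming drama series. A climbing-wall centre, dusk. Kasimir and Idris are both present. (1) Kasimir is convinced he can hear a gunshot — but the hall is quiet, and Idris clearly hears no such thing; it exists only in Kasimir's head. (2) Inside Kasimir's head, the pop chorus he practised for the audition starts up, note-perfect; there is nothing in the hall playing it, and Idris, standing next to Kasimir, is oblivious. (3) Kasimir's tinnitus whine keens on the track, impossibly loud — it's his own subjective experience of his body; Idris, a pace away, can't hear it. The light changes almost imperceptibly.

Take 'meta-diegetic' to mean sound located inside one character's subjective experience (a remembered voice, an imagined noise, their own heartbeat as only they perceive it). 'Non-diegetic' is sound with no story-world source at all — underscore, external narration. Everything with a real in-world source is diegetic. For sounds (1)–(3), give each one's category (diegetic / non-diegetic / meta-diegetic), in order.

meta-diegetic, meta-diegetic, meta-diegetic

Sound (1): subjective to Kasimir: the hall is silent and Idris hears nothing, so meta-diegetic.
(2) it lives in Kasimir's subjectivity, not in the hall → meta-diegetic.
Sound (3): it's Kasimir's internal bodily sensation rendered as sound; only Kasimir 'hears' it, so meta-diegetic.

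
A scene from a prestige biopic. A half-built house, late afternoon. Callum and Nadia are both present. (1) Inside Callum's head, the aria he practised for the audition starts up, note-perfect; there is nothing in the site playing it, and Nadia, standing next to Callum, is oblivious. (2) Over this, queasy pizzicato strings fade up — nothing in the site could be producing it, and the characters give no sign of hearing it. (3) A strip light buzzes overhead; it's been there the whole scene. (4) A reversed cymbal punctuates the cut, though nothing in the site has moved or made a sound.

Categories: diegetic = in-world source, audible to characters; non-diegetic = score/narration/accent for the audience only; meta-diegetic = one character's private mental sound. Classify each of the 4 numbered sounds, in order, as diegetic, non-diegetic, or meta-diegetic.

meta-diegetic, non-diegetic, diegetic, non-diegetic

Sound (1): it lives in Callum's subjectivity, not in the site, so meta-diegetic.
(2) it has no source in the story world and no character can hear it — it's underscore → non-diegetic.
Sound (3): ambient/room sound belonging to the story's physical space, so diegetic.
(4) is non-diegetic: nothing in the scene produces it; it's an accent added for the audience.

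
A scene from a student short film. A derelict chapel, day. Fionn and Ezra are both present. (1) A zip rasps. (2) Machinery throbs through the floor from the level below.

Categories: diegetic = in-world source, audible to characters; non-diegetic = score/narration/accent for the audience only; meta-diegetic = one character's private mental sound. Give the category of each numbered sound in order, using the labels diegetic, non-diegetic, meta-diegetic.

diegetic, diegetic

Sound (1): an in-world source (a zip); characters could hear it, so diegetic.
(2) ambient/room sound belonging to the story's physical space → diegetic.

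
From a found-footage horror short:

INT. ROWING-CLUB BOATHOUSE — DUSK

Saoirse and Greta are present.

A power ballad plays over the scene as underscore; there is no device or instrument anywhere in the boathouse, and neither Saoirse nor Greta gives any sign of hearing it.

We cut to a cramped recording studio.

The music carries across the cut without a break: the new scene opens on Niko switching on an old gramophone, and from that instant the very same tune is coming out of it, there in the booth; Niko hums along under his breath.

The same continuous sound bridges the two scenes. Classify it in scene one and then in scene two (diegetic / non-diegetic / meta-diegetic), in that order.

non-diegetic, diegetic

Scene one: there's no in-world source anywhere and no character hears it — underscore for the audience only → non-diegetic.
Scene two: once Niko turns on an old gramophone, the music has a real source in the story world and Niko reacts to it → diegetic.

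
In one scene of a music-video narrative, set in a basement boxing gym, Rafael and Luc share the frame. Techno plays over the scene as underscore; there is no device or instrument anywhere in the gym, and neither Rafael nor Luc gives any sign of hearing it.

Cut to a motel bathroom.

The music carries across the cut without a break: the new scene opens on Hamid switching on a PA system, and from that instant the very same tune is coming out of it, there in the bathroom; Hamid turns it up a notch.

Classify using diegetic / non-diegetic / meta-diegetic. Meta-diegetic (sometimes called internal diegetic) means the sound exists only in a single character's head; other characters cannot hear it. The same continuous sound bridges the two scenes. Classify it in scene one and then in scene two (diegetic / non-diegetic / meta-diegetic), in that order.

non-diegetic, diegetic

Scene one: there's no in-world source anywhere and no character hears it — underscore for the audience only → non-diegetic.
Scene two: once Hamid turns on a PA system, the music has a real source in the story world and Hamid reacts to it → diegetic.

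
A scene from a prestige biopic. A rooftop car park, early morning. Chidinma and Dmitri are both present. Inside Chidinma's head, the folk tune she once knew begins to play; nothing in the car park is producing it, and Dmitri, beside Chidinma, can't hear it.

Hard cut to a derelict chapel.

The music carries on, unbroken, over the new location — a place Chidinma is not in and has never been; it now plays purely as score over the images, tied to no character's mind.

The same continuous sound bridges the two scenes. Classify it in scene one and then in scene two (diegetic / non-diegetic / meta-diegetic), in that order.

Scene one: the music exists only inside Chidinma's mind; Dmitri can't hear it → meta-diegetic.
Scene two: it's detached from Chidinma entirely and plays over unrelated images with no in-world source — conventional underscore → non-diegetic.

meta-diegetic, non-diegetic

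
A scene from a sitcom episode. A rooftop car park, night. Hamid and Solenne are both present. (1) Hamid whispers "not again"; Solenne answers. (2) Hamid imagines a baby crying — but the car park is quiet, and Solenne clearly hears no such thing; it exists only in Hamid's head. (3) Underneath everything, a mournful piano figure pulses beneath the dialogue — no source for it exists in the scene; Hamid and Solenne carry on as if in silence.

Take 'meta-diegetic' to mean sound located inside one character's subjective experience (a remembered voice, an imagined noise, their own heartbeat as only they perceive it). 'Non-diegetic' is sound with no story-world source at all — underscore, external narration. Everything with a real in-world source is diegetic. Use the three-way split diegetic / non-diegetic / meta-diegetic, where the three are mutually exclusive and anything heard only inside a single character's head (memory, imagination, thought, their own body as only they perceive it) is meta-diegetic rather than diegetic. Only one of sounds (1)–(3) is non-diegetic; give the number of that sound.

Sound (1): spoken by a character present in the story world, so diegetic.
(2) is meta-diegetic: the sound is imagined by Hamid; nothing in the story world is producing it and Solenne can't hear it.
(3) score with no on-screen or off-screen source; it exists for the audience alone → non-diegetic.
Only (3) is non-diegetic.

3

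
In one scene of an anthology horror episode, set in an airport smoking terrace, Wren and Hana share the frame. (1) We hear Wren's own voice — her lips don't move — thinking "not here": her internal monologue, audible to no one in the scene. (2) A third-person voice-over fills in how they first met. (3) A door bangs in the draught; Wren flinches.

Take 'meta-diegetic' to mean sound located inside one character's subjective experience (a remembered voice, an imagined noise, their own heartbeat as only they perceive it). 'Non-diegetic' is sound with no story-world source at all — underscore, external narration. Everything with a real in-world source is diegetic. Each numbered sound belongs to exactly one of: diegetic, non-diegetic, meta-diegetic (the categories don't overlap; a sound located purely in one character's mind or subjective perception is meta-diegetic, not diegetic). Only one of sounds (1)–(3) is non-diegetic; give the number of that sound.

Sound (1): Wren's thought-voice: a private mental sound no other character can hear, so meta-diegetic.
Sound (2): external voice-over — not a character, not heard by anyone in the scene, so non-diegetic.
Sound (3): a door is a real object/event in the scene's world, so diegetic.
Only (2) is non-diegetic.

2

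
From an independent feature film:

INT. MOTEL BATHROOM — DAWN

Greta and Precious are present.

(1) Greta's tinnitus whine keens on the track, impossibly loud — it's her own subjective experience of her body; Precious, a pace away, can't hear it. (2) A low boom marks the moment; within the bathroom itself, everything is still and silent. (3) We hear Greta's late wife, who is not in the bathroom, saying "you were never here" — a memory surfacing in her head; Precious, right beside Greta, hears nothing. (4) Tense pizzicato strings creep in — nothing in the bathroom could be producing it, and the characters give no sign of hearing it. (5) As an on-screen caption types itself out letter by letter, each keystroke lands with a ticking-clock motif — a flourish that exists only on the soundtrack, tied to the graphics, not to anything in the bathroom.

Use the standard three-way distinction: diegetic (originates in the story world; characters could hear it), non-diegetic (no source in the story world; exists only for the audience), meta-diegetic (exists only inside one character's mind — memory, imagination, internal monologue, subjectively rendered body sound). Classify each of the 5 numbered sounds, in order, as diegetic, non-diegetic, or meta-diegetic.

Sound (1): point-of-audition from inside Greta's body; not a sound in the room, so meta-diegetic.
(2) it's a sound-design accent with no in-world source; no one in the scene can hear it → non-diegetic.
Sound (3): the voice is a memory playing only inside Greta's mind; Precious can't hear it, so meta-diegetic.
Sound (4): it has no source in the story world and no character can hear it — it's underscore, so non-diegetic.
(5) is non-diegetic: it accompanies on-screen graphics, not anything inside the story world.

meta-diegetic, non-diegetic, meta-diegetic, non-diegetic, non-diegetic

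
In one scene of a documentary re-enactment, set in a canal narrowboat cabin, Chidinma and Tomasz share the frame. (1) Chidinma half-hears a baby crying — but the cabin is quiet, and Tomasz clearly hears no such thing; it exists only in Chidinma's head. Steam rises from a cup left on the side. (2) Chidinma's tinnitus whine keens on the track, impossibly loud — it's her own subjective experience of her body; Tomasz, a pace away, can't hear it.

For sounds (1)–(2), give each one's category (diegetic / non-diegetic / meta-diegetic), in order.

meta-diegetic, meta-diegetic

(1) is meta-diegetic: the sound is imagined by Chidinma; nothing in the story world is producing it and Tomasz can't hear it.
Sound (2): point-of-audition from inside Chidinma's body; not a sound in the room, so meta-diegetic.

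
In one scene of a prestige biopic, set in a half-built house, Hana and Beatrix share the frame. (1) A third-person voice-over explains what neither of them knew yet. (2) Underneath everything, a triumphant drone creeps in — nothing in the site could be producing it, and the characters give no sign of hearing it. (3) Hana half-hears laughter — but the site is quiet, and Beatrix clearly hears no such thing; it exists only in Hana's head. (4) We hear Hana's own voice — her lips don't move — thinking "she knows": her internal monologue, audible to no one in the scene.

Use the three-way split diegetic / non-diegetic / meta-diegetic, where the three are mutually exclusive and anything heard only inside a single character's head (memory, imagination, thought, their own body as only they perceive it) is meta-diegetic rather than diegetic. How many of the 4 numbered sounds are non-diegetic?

(1) is non-diegetic: the narrator exists outside the story world, addressing only the audience.
Sound (2): score with no on-screen or off-screen source; it exists for the audience alone, so non-diegetic.
(3) subjective to Hana: the site is silent and Beatrix hears nothing → meta-diegetic.
Sound (4): it's Hana's unspoken thought, heard only by the audience via her subjectivity, so meta-diegetic.
Non-diegetic: (1), (2) — that's 2.

2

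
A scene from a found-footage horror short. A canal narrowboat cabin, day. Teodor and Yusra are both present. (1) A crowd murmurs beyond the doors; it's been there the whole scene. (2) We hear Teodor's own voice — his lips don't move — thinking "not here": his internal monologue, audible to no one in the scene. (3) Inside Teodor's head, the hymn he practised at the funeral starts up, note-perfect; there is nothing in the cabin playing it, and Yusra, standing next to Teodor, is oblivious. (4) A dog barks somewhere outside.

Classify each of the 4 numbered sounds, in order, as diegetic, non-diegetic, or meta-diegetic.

diegetic, meta-diegetic, meta-diegetic, diegetic

(1) is diegetic: a crowd is part of the location's real environment.
Sound (2): Teodor's thought-voice: a private mental sound no other character can hear, so meta-diegetic.
Sound (3): remembered music, private to Teodor — Yusra is oblivious because it isn't in the room, so meta-diegetic.
Sound (4): the sound comes from a dog physically present in the location, so diegetic.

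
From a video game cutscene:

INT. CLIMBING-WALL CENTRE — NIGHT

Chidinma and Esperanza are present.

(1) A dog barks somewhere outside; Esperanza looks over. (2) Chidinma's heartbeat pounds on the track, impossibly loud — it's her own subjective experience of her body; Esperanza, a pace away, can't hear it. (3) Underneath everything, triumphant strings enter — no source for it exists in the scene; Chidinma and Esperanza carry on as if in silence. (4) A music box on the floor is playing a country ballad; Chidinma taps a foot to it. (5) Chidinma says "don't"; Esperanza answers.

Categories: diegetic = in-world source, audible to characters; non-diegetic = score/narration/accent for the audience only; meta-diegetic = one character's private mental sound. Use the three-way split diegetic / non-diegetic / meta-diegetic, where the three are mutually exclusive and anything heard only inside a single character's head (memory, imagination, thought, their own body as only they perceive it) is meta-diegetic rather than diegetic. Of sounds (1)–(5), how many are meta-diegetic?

1

(1) a dog is a real object/event in the scene's world → diegetic.
(2) is meta-diegetic: a subjective body sound — Chidinma's private perception, inaudible to Esperanza.
Sound (3): score with no on-screen or off-screen source; it exists for the audience alone, so non-diegetic.
(4) a music box is a physical source in the scene and Chidinma reacts to it → diegetic.
Sound (5): spoken by a character present in the story world, so diegetic.
Meta-diegetic: (2) — that's 1.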